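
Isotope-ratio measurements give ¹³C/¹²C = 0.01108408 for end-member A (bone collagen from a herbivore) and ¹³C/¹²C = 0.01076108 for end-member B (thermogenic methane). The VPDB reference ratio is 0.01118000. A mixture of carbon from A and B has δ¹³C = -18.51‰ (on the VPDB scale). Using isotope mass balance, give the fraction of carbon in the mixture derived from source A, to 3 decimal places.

0.656

δ_A = (0.01108408/0.01118000 − 1)×1000 = (0.991420 − 1)×1000 = -8.580‰
δ_B = (0.01076108/0.01118000 − 1)×1000 = (0.962530 − 1)×1000 = -37.470‰
f_A = (δ_mix − δ_B)/(δ_A − δ_B) = (-18.51 − (-37.470))/(-8.580 − (-37.470))
f_A = 18.960 / 28.891 = 0.6563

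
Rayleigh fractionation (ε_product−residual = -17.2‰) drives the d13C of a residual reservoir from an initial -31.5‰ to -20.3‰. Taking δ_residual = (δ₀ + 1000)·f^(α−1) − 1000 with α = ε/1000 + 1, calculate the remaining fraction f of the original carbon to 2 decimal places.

α − 1 = ε/1000 = -0.0172
(δ_res + 1000)/(δ₀ + 1000) = (-20.3 + 1000)/(-31.5 + 1000) = 979.7/968.5 = 1.011564
f = 1.011564^(1/-0.0172) = exp(ln(1.011564)/-0.0172) = exp(0.01150/-0.0172)
f = exp(-0.6685) = 0.5125

0.51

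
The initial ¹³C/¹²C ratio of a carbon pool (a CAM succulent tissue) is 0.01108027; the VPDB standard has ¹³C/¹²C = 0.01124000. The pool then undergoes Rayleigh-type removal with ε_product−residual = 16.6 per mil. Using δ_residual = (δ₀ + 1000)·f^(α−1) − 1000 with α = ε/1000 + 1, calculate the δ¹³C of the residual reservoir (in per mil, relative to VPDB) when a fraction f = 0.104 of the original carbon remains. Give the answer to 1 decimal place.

-50.6 per mil

δ₀ = (0.01108027/0.01124000 − 1)×1000 = (0.985789 − 1)×1000 = -14.211 per mil
α − 1 = ε/1000 = 0.0166
f^(α−1) = 0.104^(0.0166) = 0.963125
δ_res = (-14.211 + 1000) × 0.963125 − 1000 = 949.438 − 1000 = -50.56 per mil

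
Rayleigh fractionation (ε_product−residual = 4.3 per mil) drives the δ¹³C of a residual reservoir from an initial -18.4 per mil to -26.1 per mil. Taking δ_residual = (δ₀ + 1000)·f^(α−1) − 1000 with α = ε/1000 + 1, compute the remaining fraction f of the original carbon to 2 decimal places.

α − 1 = ε/1000 = 0.0043
(δ_res + 1000)/(δ₀ + 1000) = (-26.1 + 1000)/(-18.4 + 1000) = 973.9/981.6 = 0.992156
f = 0.992156^(1/0.0043) = exp(ln(0.992156)/0.0043) = exp(-0.00788/0.0043)
f = exp(-1.8315) = 0.1602

0.16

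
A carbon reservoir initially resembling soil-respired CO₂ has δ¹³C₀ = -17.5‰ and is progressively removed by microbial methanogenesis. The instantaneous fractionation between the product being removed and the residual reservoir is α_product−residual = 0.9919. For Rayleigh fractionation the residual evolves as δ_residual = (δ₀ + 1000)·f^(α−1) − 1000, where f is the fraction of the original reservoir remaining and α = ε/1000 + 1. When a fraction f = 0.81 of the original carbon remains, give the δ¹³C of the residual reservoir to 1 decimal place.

-15.8‰

Rayleigh residual: δ_res = (δ₀ + 1000)·f^(α−1) − 1000
α − 1 = -0.00810
f^(α−1) = 0.81^(-0.00810) = 1.001708
δ_res = (-17.5 + 1000) × 1.001708 − 1000 = 984.178 − 1000 = -15.82‰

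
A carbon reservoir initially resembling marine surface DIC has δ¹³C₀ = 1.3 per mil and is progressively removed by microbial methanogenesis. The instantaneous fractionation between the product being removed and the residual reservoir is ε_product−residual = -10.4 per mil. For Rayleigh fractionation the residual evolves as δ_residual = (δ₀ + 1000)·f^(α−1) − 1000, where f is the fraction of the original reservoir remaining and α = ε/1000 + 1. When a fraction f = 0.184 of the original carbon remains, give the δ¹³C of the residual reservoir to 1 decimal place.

Rayleigh residual: δ_res = (δ₀ + 1000)·f^(α−1) − 1000
α = ε/1000 + 1 = 0.98960, so α − 1 = -0.01040
f^(α−1) = 0.184^(-0.01040) = 1.017761
δ_res = (1.3 + 1000) × 1.017761 − 1000 = 1019.084 − 1000 = 19.08 per mil

19.1 per mil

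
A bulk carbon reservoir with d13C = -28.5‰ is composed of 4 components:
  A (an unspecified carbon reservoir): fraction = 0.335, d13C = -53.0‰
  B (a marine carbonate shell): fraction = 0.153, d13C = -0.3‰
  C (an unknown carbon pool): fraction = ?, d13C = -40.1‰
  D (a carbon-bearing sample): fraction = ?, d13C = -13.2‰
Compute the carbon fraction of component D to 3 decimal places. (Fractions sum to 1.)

Let f_D and f_C be the unknown fractions; fractions sum to 1 so f_D + f_C = 0.512.
Mass balance: Σ fᵢ·δᵢ = δ_bulk ⇒ f_D·(-13.2) + f_C·(-40.1) = -28.5 − (-17.801) = -10.699
Substitute f_C = 0.512 − f_D:
f_D·(-13.2 − -40.1) = -10.699 − 0.512×(-40.1) = 9.832
f_D = 9.832 / 26.9 = 0.3655

0.366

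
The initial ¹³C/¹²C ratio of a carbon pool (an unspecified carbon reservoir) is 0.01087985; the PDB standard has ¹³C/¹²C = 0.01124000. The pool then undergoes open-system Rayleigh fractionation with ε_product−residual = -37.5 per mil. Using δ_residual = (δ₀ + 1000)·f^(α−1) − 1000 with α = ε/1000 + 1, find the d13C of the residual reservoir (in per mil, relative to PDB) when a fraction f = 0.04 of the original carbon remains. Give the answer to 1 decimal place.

92.1 per mil

δ₀ = (0.01087985/0.01124000 − 1)×1000 = (0.967958 − 1)×1000 = -32.042 per mil
α − 1 = ε/1000 = -0.0375
f^(α−1) = 0.04^(-0.0375) = 1.128295
δ_res = (-32.042 + 1000) × 1.128295 − 1000 = 1092.143 − 1000 = 92.14 per mil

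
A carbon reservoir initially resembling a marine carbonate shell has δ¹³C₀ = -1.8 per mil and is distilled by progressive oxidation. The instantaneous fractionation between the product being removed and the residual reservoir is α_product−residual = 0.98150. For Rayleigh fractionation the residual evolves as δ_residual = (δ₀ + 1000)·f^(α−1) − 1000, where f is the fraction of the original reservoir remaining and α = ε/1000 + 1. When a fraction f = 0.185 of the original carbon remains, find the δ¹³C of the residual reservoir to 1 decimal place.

Rayleigh residual: δ_res = (δ₀ + 1000)·f^(α−1) − 1000
α − 1 = -0.01850
f^(α−1) = 0.185^(-0.01850) = 1.031709
δ_res = (-1.8 + 1000) × 1.031709 − 1000 = 1029.852 − 1000 = 29.85 per mil

29.9 per mil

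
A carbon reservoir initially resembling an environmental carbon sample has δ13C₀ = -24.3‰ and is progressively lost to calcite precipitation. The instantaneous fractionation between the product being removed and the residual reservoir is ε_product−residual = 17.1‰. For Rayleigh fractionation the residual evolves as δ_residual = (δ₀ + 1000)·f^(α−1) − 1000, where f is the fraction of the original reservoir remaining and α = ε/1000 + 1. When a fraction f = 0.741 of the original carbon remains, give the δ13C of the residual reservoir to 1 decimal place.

Rayleigh residual: δ_res = (δ₀ + 1000)·f^(α−1) − 1000
α = ε/1000 + 1 = 1.01710, so α − 1 = 0.01710
f^(α−1) = 0.741^(0.01710) = 0.994887
δ_res = (-24.3 + 1000) × 0.994887 − 1000 = 970.712 − 1000 = -29.29‰

-29.3‰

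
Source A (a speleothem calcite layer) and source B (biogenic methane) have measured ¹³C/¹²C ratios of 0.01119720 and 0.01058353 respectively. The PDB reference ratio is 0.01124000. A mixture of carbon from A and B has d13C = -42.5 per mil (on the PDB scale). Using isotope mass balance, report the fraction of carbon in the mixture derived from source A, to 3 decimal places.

δ_A = (0.01119720/0.01124000 − 1)×1000 = (0.996192 − 1)×1000 = -3.808 per mil
δ_B = (0.01058353/0.01124000 − 1)×1000 = (0.941595 − 1)×1000 = -58.405 per mil
f_A = (δ_mix − δ_B)/(δ_A − δ_B) = (-42.5 − (-58.405))/(-3.808 − (-58.405))
f_A = 15.905 / 54.597 = 0.2913

0.291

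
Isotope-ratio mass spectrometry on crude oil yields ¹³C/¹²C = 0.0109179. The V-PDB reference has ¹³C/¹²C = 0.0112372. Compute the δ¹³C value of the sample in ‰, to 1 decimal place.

δ¹³C = (R_sample / R_standard − 1) × 1000
R_sample / R_standard = 0.0109179 / 0.0112372 = 0.971585
δ¹³C = (0.971585 − 1) × 1000 = -28.41‰

-28.4‰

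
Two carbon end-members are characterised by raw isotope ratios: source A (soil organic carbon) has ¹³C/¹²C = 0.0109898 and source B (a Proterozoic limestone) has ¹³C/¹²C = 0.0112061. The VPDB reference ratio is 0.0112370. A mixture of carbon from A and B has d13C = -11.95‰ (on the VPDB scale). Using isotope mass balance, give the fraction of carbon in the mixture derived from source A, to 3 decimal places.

0.478

δ_A = (0.0109898/0.0112370 − 1)×1000 = (0.978001 − 1)×1000 = -21.999‰
δ_B = (0.0112061/0.0112370 − 1)×1000 = (0.997250 − 1)×1000 = -2.750‰
f_A = (δ_mix − δ_B)/(δ_A − δ_B) = (-11.95 − (-2.750))/(-21.999 − (-2.750))
f_A = -9.200 / -19.249 = 0.4780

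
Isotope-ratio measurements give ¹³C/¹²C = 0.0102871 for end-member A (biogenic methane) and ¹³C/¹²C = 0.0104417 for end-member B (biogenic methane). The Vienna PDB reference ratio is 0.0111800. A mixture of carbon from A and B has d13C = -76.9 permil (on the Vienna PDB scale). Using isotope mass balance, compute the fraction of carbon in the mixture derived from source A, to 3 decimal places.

δ_A = (0.0102871/0.0111800 − 1)×1000 = (0.920134 − 1)×1000 = -79.866 permil
δ_B = (0.0104417/0.0111800 − 1)×1000 = (0.933962 − 1)×1000 = -66.038 permil
f_A = (δ_mix − δ_B)/(δ_A − δ_B) = (-76.9 − (-66.038))/(-79.866 − (-66.038))
f_A = -10.862 / -13.828 = 0.7855

0.786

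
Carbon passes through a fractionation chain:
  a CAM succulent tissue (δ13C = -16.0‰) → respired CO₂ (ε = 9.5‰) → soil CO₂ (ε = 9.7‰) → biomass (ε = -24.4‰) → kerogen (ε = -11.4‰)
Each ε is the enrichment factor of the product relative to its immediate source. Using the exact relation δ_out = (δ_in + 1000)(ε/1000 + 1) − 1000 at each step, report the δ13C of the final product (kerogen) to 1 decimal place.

step 1: δ = (-16.00 + 1000)·(9.5/1000 + 1) − 1000 = -6.65‰
step 2: δ = (-6.65 + 1000)·(9.7/1000 + 1) − 1000 = 2.98‰
step 3: δ = (2.98 + 1000)·(-24.4/1000 + 1) − 1000 = -21.49‰
step 4: δ = (-21.49 + 1000)·(-11.4/1000 + 1) − 1000 = -32.64‰

-32.6‰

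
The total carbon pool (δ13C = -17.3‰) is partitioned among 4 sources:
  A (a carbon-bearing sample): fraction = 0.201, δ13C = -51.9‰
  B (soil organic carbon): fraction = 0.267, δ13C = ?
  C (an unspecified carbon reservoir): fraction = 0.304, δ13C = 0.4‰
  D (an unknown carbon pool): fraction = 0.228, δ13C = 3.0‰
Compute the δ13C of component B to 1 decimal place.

Isotope mass balance: δ_bulk = Σ fᵢ·δᵢ.
-17.3 = 0.201×(-51.9) + 0.267×δ_B + 0.304×(0.4) + 0.228×(3.0)
0.267·δ_B = -17.3 − (-9.626) = -7.674
δ_B = -7.674 / 0.267 = -28.74‰

-28.7‰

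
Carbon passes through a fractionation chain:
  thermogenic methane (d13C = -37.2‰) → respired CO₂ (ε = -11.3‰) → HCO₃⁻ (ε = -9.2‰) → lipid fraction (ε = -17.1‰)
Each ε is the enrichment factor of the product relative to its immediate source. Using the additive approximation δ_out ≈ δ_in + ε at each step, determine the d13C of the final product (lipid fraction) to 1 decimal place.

-74.8‰

step 1: δ ≈ -37.2 + (-11.3) = -48.5‰
step 2: δ ≈ -48.5 + (-9.2) = -57.7‰
step 3: δ ≈ -57.7 + (-17.1) = -74.8‰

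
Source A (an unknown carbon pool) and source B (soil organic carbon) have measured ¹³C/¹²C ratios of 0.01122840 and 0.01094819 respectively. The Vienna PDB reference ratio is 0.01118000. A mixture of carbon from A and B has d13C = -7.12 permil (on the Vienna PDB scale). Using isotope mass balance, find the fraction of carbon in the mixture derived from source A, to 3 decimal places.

δ_A = (0.01122840/0.01118000 − 1)×1000 = (1.004329 − 1)×1000 = 4.329 permil
δ_B = (0.01094819/0.01118000 − 1)×1000 = (0.979266 − 1)×1000 = -20.734 permil
f_A = (δ_mix − δ_B)/(δ_A − δ_B) = (-7.12 − (-20.734))/(4.329 − (-20.734))
f_A = 13.614 / 25.064 = 0.5432

0.543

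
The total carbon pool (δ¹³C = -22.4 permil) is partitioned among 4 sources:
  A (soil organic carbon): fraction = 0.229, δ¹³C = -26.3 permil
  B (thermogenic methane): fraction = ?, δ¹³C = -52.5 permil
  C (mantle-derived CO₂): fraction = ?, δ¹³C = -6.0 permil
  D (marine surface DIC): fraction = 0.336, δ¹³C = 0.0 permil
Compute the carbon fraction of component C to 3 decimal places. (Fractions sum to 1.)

0.139

Let f_C and f_B be the unknown fractions; fractions sum to 1 so f_C + f_B = 0.435.
Mass balance: Σ fᵢ·δᵢ = δ_bulk ⇒ f_C·(-6.0) + f_B·(-52.5) = -22.4 − (-6.023) = -16.377
Substitute f_B = 0.435 − f_C:
f_C·(-6.0 − -52.5) = -16.377 − 0.435×(-52.5) = 6.460
f_C = 6.460 / 46.5 = 0.1389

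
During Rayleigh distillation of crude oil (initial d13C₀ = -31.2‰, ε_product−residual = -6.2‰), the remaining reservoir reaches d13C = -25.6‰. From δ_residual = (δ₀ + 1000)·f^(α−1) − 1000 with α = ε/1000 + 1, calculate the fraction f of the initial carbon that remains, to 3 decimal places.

0.395

α − 1 = ε/1000 = -0.0062
(δ_res + 1000)/(δ₀ + 1000) = (-25.6 + 1000)/(-31.2 + 1000) = 974.4/968.8 = 1.005780
f = 1.005780^(1/-0.0062) = exp(ln(1.005780)/-0.0062) = exp(0.00576/-0.0062)
f = exp(-0.9296) = 0.3947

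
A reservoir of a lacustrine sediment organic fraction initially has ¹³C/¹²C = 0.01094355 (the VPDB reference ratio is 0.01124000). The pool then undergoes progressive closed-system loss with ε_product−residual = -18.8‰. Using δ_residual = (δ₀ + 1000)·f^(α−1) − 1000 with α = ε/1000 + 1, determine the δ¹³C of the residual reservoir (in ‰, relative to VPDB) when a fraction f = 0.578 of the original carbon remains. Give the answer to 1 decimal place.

-16.3‰

δ₀ = (0.01094355/0.01124000 − 1)×1000 = (0.973625 − 1)×1000 = -26.375‰
α − 1 = ε/1000 = -0.0188
f^(α−1) = 0.578^(-0.0188) = 1.010359
δ_res = (-26.375 + 1000) × 1.010359 − 1000 = 983.711 − 1000 = -16.29‰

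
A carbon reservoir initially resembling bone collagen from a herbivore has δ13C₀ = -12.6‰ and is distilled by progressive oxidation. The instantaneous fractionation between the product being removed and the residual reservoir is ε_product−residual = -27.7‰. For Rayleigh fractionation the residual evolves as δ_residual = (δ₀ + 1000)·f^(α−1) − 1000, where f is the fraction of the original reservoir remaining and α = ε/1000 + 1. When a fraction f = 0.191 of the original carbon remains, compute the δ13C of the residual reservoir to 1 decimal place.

Rayleigh residual: δ_res = (δ₀ + 1000)·f^(α−1) − 1000
α = ε/1000 + 1 = 0.97230, so α − 1 = -0.02770
f^(α−1) = 0.191^(-0.02770) = 1.046925
δ_res = (-12.6 + 1000) × 1.046925 − 1000 = 1033.733 − 1000 = 33.73‰

33.7‰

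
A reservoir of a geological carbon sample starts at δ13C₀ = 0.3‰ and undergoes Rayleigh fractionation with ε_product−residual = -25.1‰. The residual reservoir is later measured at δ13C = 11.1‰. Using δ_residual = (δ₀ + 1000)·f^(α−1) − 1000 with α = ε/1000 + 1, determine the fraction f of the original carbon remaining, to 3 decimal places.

α − 1 = ε/1000 = -0.0251
(δ_res + 1000)/(δ₀ + 1000) = (11.1 + 1000)/(0.3 + 1000) = 1011.1/1000.3 = 1.010797
f = 1.010797^(1/-0.0251) = exp(ln(1.010797)/-0.0251) = exp(0.01074/-0.0251)
f = exp(-0.4278) = 0.6519

0.652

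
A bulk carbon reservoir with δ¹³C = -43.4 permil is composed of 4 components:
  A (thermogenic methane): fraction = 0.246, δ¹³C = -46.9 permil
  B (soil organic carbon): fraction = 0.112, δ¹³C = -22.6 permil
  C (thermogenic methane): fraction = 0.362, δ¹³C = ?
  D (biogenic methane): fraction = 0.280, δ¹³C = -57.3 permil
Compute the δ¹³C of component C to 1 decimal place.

Isotope mass balance: δ_bulk = Σ fᵢ·δᵢ.
-43.4 = 0.246×(-46.9) + 0.112×(-22.6) + 0.362×δ_C + 0.280×(-57.3)
0.362·δ_C = -43.4 − (-30.113) = -13.287
δ_C = -13.287 / 0.362 = -36.71 permil

-36.7 permil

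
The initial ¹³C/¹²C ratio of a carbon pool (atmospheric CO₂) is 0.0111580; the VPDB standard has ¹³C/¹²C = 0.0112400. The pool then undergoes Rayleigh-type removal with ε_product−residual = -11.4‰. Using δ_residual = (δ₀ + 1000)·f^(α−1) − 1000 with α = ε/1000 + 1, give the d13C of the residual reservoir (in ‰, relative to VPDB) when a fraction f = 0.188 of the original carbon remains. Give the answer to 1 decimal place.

11.8‰

δ₀ = (0.0111580/0.0112400 − 1)×1000 = (0.992705 − 1)×1000 = -7.295‰
α − 1 = ε/1000 = -0.0114
f^(α−1) = 0.188^(-0.0114) = 1.019236
δ_res = (-7.295 + 1000) × 1.019236 − 1000 = 1011.800 − 1000 = 11.80‰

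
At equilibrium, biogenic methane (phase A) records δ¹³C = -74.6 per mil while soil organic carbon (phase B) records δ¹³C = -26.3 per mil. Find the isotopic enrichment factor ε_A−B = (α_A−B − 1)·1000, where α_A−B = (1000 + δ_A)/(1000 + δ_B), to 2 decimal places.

α_A−B = (1000 + -74.6) / (1000 + -26.3) = 925.4 / 973.7 = 0.950395
ε_A−B = (0.950395 − 1) × 1000 = -49.605 per mil
(The approximation ε ≈ δ_A − δ_B would give -48.3 per mil.)

-49.60 per mil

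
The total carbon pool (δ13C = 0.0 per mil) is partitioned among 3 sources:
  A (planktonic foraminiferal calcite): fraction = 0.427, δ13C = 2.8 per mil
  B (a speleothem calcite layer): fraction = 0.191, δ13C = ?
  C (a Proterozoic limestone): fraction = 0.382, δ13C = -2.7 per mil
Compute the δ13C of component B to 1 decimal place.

-0.9 per mil

Isotope mass balance: δ_bulk = Σ fᵢ·δᵢ.
0.0 = 0.427×(2.8) + 0.191×δ_B + 0.382×(-2.7)
0.191·δ_B = 0.0 − (0.164) = -0.164
δ_B = -0.164 / 0.191 = -0.86 per mil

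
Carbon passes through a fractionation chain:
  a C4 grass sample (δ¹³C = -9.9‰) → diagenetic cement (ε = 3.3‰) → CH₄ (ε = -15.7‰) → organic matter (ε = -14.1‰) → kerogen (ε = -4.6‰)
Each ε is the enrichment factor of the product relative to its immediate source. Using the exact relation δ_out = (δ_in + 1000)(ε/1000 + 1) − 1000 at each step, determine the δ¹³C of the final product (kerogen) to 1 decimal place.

-40.4‰

step 1: δ = (-9.90 + 1000)·(3.3/1000 + 1) − 1000 = -6.63‰
step 2: δ = (-6.63 + 1000)·(-15.7/1000 + 1) − 1000 = -22.23‰
step 3: δ = (-22.23 + 1000)·(-14.1/1000 + 1) − 1000 = -36.02‰
step 4: δ = (-36.02 + 1000)·(-4.6/1000 + 1) − 1000 = -40.45‰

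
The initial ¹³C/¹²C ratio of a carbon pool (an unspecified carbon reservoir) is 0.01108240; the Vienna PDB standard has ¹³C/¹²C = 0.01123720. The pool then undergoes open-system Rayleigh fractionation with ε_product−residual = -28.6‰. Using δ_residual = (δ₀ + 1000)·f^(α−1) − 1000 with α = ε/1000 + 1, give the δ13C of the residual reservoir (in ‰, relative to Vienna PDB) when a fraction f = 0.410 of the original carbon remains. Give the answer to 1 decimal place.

11.7‰

δ₀ = (0.01108240/0.01123720 − 1)×1000 = (0.986224 − 1)×1000 = -13.776‰
α − 1 = ε/1000 = -0.0286
f^(α−1) = 0.410^(-0.0286) = 1.025828
δ_res = (-13.776 + 1000) × 1.025828 − 1000 = 1011.696 − 1000 = 11.70‰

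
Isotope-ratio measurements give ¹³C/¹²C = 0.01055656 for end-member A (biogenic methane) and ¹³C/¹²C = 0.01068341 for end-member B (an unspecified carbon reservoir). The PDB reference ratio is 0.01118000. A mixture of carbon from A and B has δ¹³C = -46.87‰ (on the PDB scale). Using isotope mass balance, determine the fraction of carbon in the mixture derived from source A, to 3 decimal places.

δ_A = (0.01055656/0.01118000 − 1)×1000 = (0.944236 − 1)×1000 = -55.764‰
δ_B = (0.01068341/0.01118000 − 1)×1000 = (0.955582 − 1)×1000 = -44.418‰
f_A = (δ_mix − δ_B)/(δ_A − δ_B) = (-46.87 − (-44.418))/(-55.764 − (-44.418))
f_A = -2.452 / -11.346 = 0.2161

0.216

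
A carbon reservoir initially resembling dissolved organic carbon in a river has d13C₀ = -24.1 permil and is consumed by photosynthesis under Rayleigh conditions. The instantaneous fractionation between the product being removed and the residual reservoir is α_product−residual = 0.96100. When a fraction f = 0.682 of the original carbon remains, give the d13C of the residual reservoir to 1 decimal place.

-9.4 permil

Rayleigh residual: δ_res = (δ₀ + 1000)·f^(α−1) − 1000
α − 1 = -0.03900
f^(α−1) = 0.682^(-0.03900) = 1.015038
δ_res = (-24.1 + 1000) × 1.015038 − 1000 = 990.576 − 1000 = -9.42 permil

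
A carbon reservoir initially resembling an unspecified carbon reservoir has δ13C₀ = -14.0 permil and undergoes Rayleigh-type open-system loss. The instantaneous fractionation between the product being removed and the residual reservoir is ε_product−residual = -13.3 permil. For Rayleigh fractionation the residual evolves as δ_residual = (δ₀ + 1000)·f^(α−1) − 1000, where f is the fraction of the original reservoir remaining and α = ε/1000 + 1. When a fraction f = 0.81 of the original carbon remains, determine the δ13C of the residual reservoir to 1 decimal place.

Rayleigh residual: δ_res = (δ₀ + 1000)·f^(α−1) − 1000
α = ε/1000 + 1 = 0.98670, so α − 1 = -0.01330
f^(α−1) = 0.81^(-0.01330) = 1.002807
δ_res = (-14.0 + 1000) × 1.002807 − 1000 = 988.767 − 1000 = -11.23 permil

-11.2 permil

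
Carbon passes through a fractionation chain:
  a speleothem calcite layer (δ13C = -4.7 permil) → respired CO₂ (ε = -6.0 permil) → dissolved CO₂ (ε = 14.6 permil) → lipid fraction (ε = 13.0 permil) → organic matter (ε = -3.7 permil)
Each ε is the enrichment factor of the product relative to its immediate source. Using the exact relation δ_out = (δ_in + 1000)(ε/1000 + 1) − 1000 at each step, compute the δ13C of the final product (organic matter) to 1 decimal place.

step 1: δ = (-4.70 + 1000)·(-6.0/1000 + 1) − 1000 = -10.67 permil
step 2: δ = (-10.67 + 1000)·(14.6/1000 + 1) − 1000 = 3.77 permil
step 3: δ = (3.77 + 1000)·(13.0/1000 + 1) − 1000 = 16.82 permil
step 4: δ = (16.82 + 1000)·(-3.7/1000 + 1) − 1000 = 13.06 permil

13.1 permil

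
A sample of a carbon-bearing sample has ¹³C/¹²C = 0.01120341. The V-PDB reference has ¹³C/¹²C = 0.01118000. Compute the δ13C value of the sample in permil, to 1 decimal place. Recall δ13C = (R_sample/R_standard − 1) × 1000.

2.1 permil

δ13C = (R_sample / R_standard − 1) × 1000
R_sample / R_standard = 0.01120341 / 0.01118000 = 1.002094
δ13C = (1.002094 − 1) × 1000 = 2.09 permil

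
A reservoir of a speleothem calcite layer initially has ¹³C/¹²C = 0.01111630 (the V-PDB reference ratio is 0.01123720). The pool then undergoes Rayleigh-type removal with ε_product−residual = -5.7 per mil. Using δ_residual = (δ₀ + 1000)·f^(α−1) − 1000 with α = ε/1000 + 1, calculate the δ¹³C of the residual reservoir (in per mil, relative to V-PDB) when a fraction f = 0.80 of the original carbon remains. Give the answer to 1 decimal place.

δ₀ = (0.01111630/0.01123720 − 1)×1000 = (0.989241 − 1)×1000 = -10.759 per mil
α − 1 = ε/1000 = -0.0057
f^(α−1) = 0.80^(-0.0057) = 1.001273
δ_res = (-10.759 + 1000) × 1.001273 − 1000 = 990.500 − 1000 = -9.50 per mil

-9.5 per mil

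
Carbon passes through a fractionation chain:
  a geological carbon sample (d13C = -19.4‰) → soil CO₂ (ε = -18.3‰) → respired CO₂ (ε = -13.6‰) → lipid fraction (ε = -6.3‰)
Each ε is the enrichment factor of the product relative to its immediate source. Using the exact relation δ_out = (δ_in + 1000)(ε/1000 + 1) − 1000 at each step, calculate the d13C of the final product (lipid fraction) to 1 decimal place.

-56.4‰

step 1: δ = (-19.40 + 1000)·(-18.3/1000 + 1) − 1000 = -37.34‰
step 2: δ = (-37.34 + 1000)·(-13.6/1000 + 1) − 1000 = -50.44‰
step 3: δ = (-50.44 + 1000)·(-6.3/1000 + 1) − 1000 = -56.42‰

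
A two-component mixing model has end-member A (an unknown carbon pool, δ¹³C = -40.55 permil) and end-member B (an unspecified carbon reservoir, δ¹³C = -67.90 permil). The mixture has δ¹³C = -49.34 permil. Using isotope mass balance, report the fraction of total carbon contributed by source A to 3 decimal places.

0.679

δ_mix = f_A·δ_A + (1 − f_A)·δ_B  ⇒  f_A = (δ_mix − δ_B)/(δ_A − δ_B)
f_A = (-49.34 − (-67.90)) / (-40.55 − (-67.90))
f_A = 18.56 / 27.35 = 0.6786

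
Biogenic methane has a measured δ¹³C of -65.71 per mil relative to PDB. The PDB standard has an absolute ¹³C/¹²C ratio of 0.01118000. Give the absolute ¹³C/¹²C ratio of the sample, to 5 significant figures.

0.010445

R_sample = R_standard × (δ¹³C/1000 + 1)
R_sample = 0.01118000 × (-65.71/1000 + 1) = 0.01118000 × 0.934290
R_sample = 0.0104454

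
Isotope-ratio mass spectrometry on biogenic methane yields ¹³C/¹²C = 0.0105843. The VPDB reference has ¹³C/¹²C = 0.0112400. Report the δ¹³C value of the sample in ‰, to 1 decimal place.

-58.3‰

δ¹³C = (R_sample / R_standard − 1) × 1000
R_sample / R_standard = 0.0105843 / 0.0112400 = 0.941664
δ¹³C = (0.941664 − 1) × 1000 = -58.34‰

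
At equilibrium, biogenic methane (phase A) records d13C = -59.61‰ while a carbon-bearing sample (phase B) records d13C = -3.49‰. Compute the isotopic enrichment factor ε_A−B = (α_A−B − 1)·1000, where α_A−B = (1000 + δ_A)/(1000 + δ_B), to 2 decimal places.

α_A−B = (1000 + -59.61) / (1000 + -3.49) = 940.39 / 996.51 = 0.943683
ε_A−B = (0.943683 − 1) × 1000 = -56.317‰
(The approximation ε ≈ δ_A − δ_B would give -56.12‰.)

-56.32‰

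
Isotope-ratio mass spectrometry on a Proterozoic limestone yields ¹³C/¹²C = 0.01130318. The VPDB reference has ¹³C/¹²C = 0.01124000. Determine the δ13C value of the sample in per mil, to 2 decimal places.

5.62 per mil

δ13C = (R_sample / R_standard − 1) × 1000
R_sample / R_standard = 0.01130318 / 0.01124000 = 1.005621
δ13C = (1.005621 − 1) × 1000 = 5.621 per mil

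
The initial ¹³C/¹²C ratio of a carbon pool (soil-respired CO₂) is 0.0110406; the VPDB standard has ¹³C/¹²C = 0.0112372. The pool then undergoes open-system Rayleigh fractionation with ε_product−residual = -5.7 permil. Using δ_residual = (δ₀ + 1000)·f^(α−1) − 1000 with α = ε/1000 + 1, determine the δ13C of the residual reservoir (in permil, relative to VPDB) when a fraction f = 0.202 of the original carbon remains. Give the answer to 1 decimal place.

-8.5 permil

δ₀ = (0.0110406/0.0112372 − 1)×1000 = (0.982505 − 1)×1000 = -17.495 permil
α − 1 = ε/1000 = -0.0057
f^(α−1) = 0.202^(-0.0057) = 1.009159
δ_res = (-17.495 + 1000) × 1.009159 − 1000 = 991.503 − 1000 = -8.50 permil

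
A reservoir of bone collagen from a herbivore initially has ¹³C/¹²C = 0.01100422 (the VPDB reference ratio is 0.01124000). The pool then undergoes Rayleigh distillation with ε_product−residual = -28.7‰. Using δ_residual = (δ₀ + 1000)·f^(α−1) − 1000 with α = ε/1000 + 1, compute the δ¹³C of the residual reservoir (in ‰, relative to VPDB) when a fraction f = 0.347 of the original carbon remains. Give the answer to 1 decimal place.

9.2‰

δ₀ = (0.01100422/0.01124000 − 1)×1000 = (0.979023 − 1)×1000 = -20.977‰
α − 1 = ε/1000 = -0.0287
f^(α−1) = 0.347^(-0.0287) = 1.030843
δ_res = (-20.977 + 1000) × 1.030843 − 1000 = 1009.219 − 1000 = 9.22‰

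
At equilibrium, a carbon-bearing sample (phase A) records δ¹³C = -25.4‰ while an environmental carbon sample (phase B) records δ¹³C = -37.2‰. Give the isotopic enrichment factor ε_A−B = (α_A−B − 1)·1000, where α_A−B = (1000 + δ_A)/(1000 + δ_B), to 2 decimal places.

12.26‰

α_A−B = (1000 + -25.4) / (1000 + -37.2) = 974.6 / 962.8 = 1.012256
ε_A−B = (1.012256 − 1) × 1000 = 12.256‰
(The approximation ε ≈ δ_A − δ_B would give 11.8‰.)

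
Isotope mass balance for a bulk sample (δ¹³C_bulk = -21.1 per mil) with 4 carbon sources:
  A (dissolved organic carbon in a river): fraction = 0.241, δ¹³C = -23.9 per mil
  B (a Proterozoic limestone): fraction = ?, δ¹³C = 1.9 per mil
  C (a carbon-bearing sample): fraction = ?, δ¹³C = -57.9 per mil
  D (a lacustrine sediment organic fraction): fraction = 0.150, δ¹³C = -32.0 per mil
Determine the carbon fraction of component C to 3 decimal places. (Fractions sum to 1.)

0.196

Let f_C and f_B be the unknown fractions; fractions sum to 1 so f_C + f_B = 0.609.
Mass balance: Σ fᵢ·δᵢ = δ_bulk ⇒ f_C·(-57.9) + f_B·(1.9) = -21.1 − (-10.560) = -10.540
Substitute f_B = 0.609 − f_C:
f_C·(-57.9 − 1.9) = -10.540 − 0.609×(1.9) = -11.697
f_C = -11.697 / -59.8 = 0.1956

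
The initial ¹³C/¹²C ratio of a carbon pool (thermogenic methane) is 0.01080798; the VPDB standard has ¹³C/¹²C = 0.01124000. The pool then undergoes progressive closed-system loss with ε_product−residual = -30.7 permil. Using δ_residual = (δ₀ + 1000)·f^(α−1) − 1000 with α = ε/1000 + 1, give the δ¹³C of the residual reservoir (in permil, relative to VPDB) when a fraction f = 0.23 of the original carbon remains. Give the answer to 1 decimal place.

5.9 permil

δ₀ = (0.01080798/0.01124000 − 1)×1000 = (0.961564 − 1)×1000 = -38.436 permil
α − 1 = ε/1000 = -0.0307
f^(α−1) = 0.23^(-0.0307) = 1.046152
δ_res = (-38.436 + 1000) × 1.046152 − 1000 = 1005.943 − 1000 = 5.94 permil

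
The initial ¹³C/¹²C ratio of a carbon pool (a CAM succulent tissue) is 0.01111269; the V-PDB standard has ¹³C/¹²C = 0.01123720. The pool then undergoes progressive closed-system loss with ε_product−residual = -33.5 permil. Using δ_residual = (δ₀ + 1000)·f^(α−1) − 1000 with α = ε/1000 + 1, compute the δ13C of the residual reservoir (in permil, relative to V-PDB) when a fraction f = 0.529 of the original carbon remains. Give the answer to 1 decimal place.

δ₀ = (0.01111269/0.01123720 − 1)×1000 = (0.988920 − 1)×1000 = -11.080 permil
α − 1 = ε/1000 = -0.0335
f^(α−1) = 0.529^(-0.0335) = 1.021561
δ_res = (-11.080 + 1000) × 1.021561 − 1000 = 1010.242 − 1000 = 10.24 permil

10.2 permil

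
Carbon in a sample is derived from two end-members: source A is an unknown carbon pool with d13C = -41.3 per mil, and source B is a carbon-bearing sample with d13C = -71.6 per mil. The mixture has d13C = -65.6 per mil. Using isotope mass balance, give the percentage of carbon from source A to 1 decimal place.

19.8%

δ_mix = f_A·δ_A + (1 − f_A)·δ_B  ⇒  f_A = (δ_mix − δ_B)/(δ_A − δ_B)
f_A = (-65.6 − (-71.6)) / (-41.3 − (-71.6))
f_A = 6.0 / 30.3 = 0.1980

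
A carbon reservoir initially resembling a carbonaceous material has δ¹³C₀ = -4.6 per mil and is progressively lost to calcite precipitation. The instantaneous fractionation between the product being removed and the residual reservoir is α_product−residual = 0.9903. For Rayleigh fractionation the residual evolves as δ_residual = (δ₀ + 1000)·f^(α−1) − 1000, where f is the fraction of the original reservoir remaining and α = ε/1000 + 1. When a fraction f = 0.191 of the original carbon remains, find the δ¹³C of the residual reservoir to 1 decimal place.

11.5 per mil

Rayleigh residual: δ_res = (δ₀ + 1000)·f^(α−1) − 1000
α − 1 = -0.00970
f^(α−1) = 0.191^(-0.00970) = 1.016188
δ_res = (-4.6 + 1000) × 1.016188 − 1000 = 1011.513 − 1000 = 11.51 per mil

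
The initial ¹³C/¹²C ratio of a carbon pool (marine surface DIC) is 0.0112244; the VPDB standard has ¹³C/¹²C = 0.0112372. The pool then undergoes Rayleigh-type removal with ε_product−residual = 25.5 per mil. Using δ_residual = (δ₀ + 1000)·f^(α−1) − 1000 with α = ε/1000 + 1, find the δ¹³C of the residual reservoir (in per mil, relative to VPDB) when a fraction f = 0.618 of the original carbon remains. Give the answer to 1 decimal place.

-13.3 per mil

δ₀ = (0.0112244/0.0112372 − 1)×1000 = (0.998861 − 1)×1000 = -1.139 per mil
α − 1 = ε/1000 = 0.0255
f^(α−1) = 0.618^(0.0255) = 0.987803
δ_res = (-1.139 + 1000) × 0.987803 − 1000 = 986.678 − 1000 = -13.32 per mil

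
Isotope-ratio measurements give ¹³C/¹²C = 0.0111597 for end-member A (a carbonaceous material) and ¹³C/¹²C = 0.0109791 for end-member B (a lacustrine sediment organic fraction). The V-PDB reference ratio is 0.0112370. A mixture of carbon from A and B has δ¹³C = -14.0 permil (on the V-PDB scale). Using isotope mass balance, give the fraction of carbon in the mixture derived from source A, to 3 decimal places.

δ_A = (0.0111597/0.0112370 − 1)×1000 = (0.993121 − 1)×1000 = -6.879 permil
δ_B = (0.0109791/0.0112370 − 1)×1000 = (0.977049 − 1)×1000 = -22.951 permil
f_A = (δ_mix − δ_B)/(δ_A − δ_B) = (-14.0 − (-22.951))/(-6.879 − (-22.951))
f_A = 8.951 / 16.072 = 0.5569

0.557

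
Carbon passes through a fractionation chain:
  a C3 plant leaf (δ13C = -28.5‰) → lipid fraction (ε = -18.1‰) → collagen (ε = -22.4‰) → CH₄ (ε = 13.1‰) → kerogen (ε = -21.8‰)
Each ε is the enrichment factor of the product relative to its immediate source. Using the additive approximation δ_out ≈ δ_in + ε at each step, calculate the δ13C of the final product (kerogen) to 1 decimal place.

step 1: δ ≈ -28.5 + (-18.1) = -46.6‰
step 2: δ ≈ -46.6 + (-22.4) = -69.0‰
step 3: δ ≈ -69.0 + (13.1) = -55.9‰
step 4: δ ≈ -55.9 + (-21.8) = -77.7‰

-77.7‰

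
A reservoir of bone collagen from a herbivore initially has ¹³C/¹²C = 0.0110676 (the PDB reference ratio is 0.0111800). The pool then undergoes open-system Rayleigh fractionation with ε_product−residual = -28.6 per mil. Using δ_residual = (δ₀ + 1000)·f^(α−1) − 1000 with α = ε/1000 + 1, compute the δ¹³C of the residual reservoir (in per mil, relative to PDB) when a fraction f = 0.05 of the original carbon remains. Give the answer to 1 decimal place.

78.5 per mil

δ₀ = (0.0110676/0.0111800 − 1)×1000 = (0.989946 − 1)×1000 = -10.054 per mil
α − 1 = ε/1000 = -0.0286
f^(α−1) = 0.05^(-0.0286) = 1.089455
δ_res = (-10.054 + 1000) × 1.089455 − 1000 = 1078.502 − 1000 = 78.50 per mil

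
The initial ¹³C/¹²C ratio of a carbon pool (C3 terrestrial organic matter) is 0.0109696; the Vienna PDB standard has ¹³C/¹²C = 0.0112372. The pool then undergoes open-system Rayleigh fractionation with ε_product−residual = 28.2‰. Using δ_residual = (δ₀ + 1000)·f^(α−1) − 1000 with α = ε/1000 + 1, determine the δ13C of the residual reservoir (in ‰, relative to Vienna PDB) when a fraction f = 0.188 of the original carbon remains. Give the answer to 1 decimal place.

-68.8‰

δ₀ = (0.0109696/0.0112372 − 1)×1000 = (0.976186 − 1)×1000 = -23.814‰
α − 1 = ε/1000 = 0.0282
f^(α−1) = 0.188^(0.0282) = 0.953962
δ_res = (-23.814 + 1000) × 0.953962 − 1000 = 931.245 − 1000 = -68.76‰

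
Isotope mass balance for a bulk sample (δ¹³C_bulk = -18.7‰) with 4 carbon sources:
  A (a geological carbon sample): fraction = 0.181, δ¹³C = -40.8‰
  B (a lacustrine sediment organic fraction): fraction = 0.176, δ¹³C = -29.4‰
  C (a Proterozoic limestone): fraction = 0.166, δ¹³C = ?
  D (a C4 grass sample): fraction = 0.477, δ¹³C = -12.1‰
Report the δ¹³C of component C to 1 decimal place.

Isotope mass balance: δ_bulk = Σ fᵢ·δᵢ.
-18.7 = 0.181×(-40.8) + 0.176×(-29.4) + 0.166×δ_C + 0.477×(-12.1)
0.166·δ_C = -18.7 − (-18.331) = -0.369
δ_C = -0.369 / 0.166 = -2.22‰

-2.2‰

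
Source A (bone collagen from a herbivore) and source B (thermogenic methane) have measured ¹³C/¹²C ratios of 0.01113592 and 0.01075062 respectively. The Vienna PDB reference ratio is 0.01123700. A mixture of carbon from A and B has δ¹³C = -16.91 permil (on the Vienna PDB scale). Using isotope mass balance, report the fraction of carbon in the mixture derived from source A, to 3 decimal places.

0.769

δ_A = (0.01113592/0.01123700 − 1)×1000 = (0.991005 − 1)×1000 = -8.995 permil
δ_B = (0.01075062/0.01123700 − 1)×1000 = (0.956716 − 1)×1000 = -43.284 permil
f_A = (δ_mix − δ_B)/(δ_A − δ_B) = (-16.91 − (-43.284))/(-8.995 − (-43.284))
f_A = 26.374 / 34.289 = 0.7692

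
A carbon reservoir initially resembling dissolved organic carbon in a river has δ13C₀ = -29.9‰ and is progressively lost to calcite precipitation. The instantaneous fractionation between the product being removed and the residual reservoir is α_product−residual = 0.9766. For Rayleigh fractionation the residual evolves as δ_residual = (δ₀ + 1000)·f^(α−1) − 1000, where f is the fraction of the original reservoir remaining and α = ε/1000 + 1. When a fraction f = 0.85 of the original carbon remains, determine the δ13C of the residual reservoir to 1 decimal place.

Rayleigh residual: δ_res = (δ₀ + 1000)·f^(α−1) − 1000
α − 1 = -0.02340
f^(α−1) = 0.85^(-0.02340) = 1.003810
δ_res = (-29.9 + 1000) × 1.003810 − 1000 = 973.796 − 1000 = -26.20‰

-26.2‰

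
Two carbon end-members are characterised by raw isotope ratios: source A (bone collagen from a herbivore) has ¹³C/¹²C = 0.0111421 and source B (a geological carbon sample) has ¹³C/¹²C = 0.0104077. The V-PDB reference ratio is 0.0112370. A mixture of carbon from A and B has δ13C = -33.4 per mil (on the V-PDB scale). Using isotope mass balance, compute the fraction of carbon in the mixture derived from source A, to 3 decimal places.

0.618

δ_A = (0.0111421/0.0112370 − 1)×1000 = (0.991555 − 1)×1000 = -8.445 per mil
δ_B = (0.0104077/0.0112370 − 1)×1000 = (0.926199 − 1)×1000 = -73.801 per mil
f_A = (δ_mix − δ_B)/(δ_A − δ_B) = (-33.4 − (-73.801))/(-8.445 − (-73.801))
f_A = 40.401 / 65.356 = 0.6182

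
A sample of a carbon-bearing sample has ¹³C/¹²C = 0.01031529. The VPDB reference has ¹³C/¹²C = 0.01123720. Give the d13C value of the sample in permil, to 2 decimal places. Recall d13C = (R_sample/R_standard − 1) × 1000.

-82.04 permil

d13C = (R_sample / R_standard − 1) × 1000
R_sample / R_standard = 0.01031529 / 0.01123720 = 0.917959
d13C = (0.917959 − 1) × 1000 = -82.041 permil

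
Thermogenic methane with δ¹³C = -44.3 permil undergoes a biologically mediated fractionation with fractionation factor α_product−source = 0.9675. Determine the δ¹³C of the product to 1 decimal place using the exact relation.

-75.4 permil

δ_product = (δ_source + 1000)·α − 1000
δ_product = (-44.3 + 1000) × 0.9675 − 1000
δ_product = 924.640 − 1000 = -75.36 permil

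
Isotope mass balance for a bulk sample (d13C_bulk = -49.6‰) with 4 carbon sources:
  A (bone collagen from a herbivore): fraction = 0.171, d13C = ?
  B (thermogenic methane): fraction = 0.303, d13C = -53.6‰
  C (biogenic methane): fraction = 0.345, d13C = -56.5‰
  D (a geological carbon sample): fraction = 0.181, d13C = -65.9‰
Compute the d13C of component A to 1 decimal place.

-11.3‰

Isotope mass balance: δ_bulk = Σ fᵢ·δᵢ.
-49.6 = 0.171×δ_A + 0.303×(-53.6) + 0.345×(-56.5) + 0.181×(-65.9)
0.171·δ_A = -49.6 − (-47.661) = -1.939
δ_A = -1.939 / 0.171 = -11.34‰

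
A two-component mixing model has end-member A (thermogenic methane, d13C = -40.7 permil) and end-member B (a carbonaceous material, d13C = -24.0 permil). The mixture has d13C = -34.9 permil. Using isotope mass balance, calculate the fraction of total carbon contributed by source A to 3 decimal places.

0.653

δ_mix = f_A·δ_A + (1 − f_A)·δ_B  ⇒  f_A = (δ_mix − δ_B)/(δ_A − δ_B)
f_A = (-34.9 − (-24.0)) / (-40.7 − (-24.0))
f_A = -10.9 / -16.7 = 0.6527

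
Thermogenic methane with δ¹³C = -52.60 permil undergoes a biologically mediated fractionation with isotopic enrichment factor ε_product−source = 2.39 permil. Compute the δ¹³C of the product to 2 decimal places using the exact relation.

To first order, δ_product ≈ δ_source + ε = -50.21 permil.
Exactly, δ_product = (δ_source + 1000)·(ε/1000 + 1) − 1000.
δ_product = (-52.60 + 1000) × (2.39/1000 + 1) − 1000
δ_product = -50.336 permil

-50.34 permil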